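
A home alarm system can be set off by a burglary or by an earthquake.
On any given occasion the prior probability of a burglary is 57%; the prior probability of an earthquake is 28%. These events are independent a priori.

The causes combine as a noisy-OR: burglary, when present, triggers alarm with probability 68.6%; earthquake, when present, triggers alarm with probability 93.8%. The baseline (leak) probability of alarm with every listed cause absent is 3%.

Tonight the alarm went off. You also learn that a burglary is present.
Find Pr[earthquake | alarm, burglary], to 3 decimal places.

Pr[earthquake | alarm, burglary] ≈ 0.354

Under noisy-OR, P(alarm | causes) = 1 − (1−0.03)·∏(1−qᵢ) over the active causes.
P(alarm | burglary) = 0.69542·0.72 + 0.981116·0.28 = 0.500702 + 0.274712 = 0.775414
The earthquake-present share is 0.981116·0.28 = 0.274712.
P(earthquake | alarm, burglary) = 0.274712 / 0.775414 ≈ 0.354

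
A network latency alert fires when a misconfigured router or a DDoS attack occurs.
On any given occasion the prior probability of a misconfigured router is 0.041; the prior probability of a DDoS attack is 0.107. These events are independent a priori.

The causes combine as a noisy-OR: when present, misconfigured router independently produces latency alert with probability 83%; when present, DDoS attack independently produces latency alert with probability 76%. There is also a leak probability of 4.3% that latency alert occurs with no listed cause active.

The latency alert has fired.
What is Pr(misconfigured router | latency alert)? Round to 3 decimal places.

Pr(misconfigured router | latency alert) ≈ 0.231

Under noisy-OR, P(latency alert | causes) = 1 − (1−0.043)·∏(1−qᵢ) over the active causes.
Enumerate the 4 (misconfigured router, DDoS attack) configurations and weight by the priors:
  P(latency alert) = 0.043×0.959×0.893 + 0.77032×0.959×0.107 + 0.83731×0.041×0.893 + 0.960954×0.041×0.107
        = 0.036825 + 0.079045 + 0.030656 + 0.004216 = 0.150742
Configurations with misconfigured router contribute 0.034872, so
  P(misconfigured router | latency alert) = 0.034872 / 0.150742 ≈ 0.231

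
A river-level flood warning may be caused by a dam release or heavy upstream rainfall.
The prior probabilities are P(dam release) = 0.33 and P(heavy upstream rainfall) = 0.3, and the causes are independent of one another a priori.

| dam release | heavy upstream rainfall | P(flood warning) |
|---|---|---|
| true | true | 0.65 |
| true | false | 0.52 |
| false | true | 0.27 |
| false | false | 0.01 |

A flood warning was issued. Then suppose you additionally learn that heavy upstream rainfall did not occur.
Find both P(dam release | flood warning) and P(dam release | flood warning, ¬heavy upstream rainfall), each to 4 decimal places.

Sum P(flood warning|·) weighted by the priors over the 4 (dam release, heavy upstream rainfall) configurations:
  P(flood warning) = 0.01*0.67*0.7 + 0.27*0.67*0.3 + 0.52*0.33*0.7 + 0.65*0.33*0.3
        = 0.004690 + 0.054270 + 0.120120 + 0.064350 = 0.243430
The terms with dam release present sum to 0.184470, so
  P(dam release | flood warning) = 0.184470 / 0.243430 ≈ 0.7578

Now also conditioning on heavy upstream rainfall≠true:
P(flood warning | ¬heavy upstream rainfall) = 0.01·0.67 + 0.52·0.33 = 0.006700 + 0.171600 = 0.178300
Restricting to configurations with dam release present: 0.52·0.33 = 0.171600.
P(dam release | flood warning, ¬heavy upstream rainfall) = 0.171600 / 0.178300 ≈ 0.9624
Ruling out heavy upstream rainfall raises the posterior on dam release — the flip side of explaining away.

P(dam release | flood warning) ≈ 0.7578; P(dam release | flood warning, ¬heavy upstream rainfall) ≈ 0.9624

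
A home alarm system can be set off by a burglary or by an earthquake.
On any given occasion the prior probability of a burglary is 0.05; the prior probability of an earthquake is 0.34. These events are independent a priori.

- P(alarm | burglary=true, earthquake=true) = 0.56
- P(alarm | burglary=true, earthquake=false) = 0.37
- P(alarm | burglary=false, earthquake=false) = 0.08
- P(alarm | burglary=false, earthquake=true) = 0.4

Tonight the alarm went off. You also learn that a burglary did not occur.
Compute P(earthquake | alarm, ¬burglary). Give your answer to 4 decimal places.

P(earthquake | alarm, ¬burglary) ≈ 0.7203

P(alarm | ¬burglary) = 0.08×0.66 + 0.4×0.34 = 0.052800 + 0.136000 = 0.188800
Restricting to configurations with earthquake present: 0.4×0.34 = 0.136000.
P(earthquake | alarm, ¬burglary) = 0.136000 / 0.188800 ≈ 0.7203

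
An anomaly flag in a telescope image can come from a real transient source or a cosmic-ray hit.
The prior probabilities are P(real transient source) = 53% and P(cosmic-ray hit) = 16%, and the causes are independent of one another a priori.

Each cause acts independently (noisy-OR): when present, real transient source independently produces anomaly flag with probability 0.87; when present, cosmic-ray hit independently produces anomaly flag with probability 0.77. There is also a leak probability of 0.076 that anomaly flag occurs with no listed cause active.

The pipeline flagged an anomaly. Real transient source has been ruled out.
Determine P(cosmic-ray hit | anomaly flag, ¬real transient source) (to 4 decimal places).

P(cosmic-ray hit | anomaly flag, ¬real transient source) ≈ 0.6637

Under noisy-OR, P(anomaly flag | causes) = 1 − (1−0.076)·∏(1−qᵢ) over the active causes.
Sum P(anomaly flag|·) weighted by the priors over both values of cosmic-ray hit:
  P(anomaly flag | ¬real transient source) = 0.076×0.84 + 0.78748×0.16
        = 0.063840 + 0.125997 = 0.189837
Configurations with cosmic-ray hit contribute 0.125997, so
  P(cosmic-ray hit | anomaly flag, ¬real transient source) = 0.125997 / 0.189837 ≈ 0.6637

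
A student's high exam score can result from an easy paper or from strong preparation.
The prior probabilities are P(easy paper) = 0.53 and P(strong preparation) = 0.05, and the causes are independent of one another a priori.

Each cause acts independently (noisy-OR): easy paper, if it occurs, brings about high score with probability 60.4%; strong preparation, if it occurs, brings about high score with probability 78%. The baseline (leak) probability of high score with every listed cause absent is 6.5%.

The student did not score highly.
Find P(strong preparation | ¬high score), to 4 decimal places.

P(strong preparation | ¬high score) ≈ 0.0114

Under noisy-OR, P(high score | causes) = 1 − (1−0.065)·∏(1−qᵢ) over the active causes.
Numerator (weight on configurations with strong preparation): 0.004834 + 0.002159 = 0.006993
The normalizing constant is 0.935*0.47*0.95 + 0.2057*0.47*0.05 + 0.37026*0.53*0.95 + 0.081457*0.53*0.05 = 0.610897
Posterior = 0.006993 / 0.610897 ≈ 0.0114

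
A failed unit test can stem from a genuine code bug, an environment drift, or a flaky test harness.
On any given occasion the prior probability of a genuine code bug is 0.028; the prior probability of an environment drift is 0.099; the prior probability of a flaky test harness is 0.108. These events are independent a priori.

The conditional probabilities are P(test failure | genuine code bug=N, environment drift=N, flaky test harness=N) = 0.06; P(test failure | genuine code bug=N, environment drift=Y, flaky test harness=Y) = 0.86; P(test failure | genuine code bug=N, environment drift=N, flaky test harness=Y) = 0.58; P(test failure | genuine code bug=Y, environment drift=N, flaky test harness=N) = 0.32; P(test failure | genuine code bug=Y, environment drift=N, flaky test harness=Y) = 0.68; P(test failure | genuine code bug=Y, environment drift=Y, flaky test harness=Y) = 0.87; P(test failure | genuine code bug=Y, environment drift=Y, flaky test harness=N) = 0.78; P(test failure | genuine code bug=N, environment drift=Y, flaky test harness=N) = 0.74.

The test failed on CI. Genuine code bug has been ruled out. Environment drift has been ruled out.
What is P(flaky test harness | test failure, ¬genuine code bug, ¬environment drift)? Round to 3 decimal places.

For the numerator, keep only flaky test harness=true terms: 0.58*0.108 = 0.062640
Normalizer over all consistent configurations: 0.06*0.892 + 0.58*0.108 = 0.116160
P(flaky test harness | test failure, ¬genuine code bug, ¬environment drift) = 0.062640/0.116160 ≈ 0.539

P(flaky test harness | test failure, ¬genuine code bug, ¬environment drift) ≈ 0.539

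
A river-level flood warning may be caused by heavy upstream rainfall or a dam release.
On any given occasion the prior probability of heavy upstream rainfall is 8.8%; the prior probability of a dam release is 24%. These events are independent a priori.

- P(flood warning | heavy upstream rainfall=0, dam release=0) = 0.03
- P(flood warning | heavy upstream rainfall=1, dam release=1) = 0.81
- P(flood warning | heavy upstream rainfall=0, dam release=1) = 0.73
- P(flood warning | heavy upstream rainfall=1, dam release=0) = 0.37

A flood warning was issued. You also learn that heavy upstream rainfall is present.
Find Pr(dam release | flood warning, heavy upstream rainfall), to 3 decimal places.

P(flood warning | heavy upstream rainfall) = 0.37*0.76 + 0.81*0.24 = 0.281200 + 0.194400 = 0.475600
Of this, 0.194400 comes from 0.81*0.24 (the dam release=true cases).
So P(dam release | flood warning, heavy upstream rainfall) = 0.194400/0.475600 ≈ 0.409.

Pr(dam release | flood warning, heavy upstream rainfall) ≈ 0.409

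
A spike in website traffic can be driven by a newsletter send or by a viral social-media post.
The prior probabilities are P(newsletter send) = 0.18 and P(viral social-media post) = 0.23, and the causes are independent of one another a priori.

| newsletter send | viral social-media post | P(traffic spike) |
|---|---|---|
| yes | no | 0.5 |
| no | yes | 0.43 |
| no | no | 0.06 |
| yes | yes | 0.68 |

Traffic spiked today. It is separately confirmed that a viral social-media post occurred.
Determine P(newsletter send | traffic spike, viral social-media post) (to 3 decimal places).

P(newsletter send | traffic spike, viral social-media post) ≈ 0.258

Weight on newsletter send=true, given the evidence: 0.68*0.18 = 0.122400
Normalizer over all consistent configurations: 0.43*0.82 + 0.68*0.18 = 0.475000
P(newsletter send | traffic spike, viral social-media post) = 0.122400/0.475000 ≈ 0.258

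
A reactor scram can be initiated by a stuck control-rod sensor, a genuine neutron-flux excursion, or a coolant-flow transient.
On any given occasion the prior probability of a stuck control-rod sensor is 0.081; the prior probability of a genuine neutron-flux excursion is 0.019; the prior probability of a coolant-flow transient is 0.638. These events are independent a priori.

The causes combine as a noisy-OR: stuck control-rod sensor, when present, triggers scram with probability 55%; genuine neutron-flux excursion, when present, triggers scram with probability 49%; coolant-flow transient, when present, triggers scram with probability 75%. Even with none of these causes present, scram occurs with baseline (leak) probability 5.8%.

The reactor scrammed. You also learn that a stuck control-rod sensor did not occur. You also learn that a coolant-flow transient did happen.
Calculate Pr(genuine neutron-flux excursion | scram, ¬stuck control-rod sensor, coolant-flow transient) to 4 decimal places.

Under noisy-OR, P(scram | causes) = 1 − (1−0.058)·∏(1−qᵢ) over the active causes.
Weight on genuine neutron-flux excursion=true, given the evidence: 0.879895×0.019 = 0.016718
The normalizing constant is 0.7645×0.981 + 0.879895×0.019 = 0.766692
P(genuine neutron-flux excursion | scram, ¬stuck control-rod sensor, coolant-flow transient) = 0.016718/0.766692 ≈ 0.0218

Pr(genuine neutron-flux excursion | scram, ¬stuck control-rod sensor, coolant-flow transient) ≈ 0.0218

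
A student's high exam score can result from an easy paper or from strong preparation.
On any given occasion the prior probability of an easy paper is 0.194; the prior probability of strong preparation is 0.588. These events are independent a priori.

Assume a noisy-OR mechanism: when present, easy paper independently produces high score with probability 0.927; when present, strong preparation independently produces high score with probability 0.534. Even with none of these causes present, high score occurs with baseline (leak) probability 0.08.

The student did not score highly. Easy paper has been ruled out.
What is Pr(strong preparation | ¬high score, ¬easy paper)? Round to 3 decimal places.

Under noisy-OR, P(high score | causes) = 1 − (1−0.08)·∏(1−qᵢ) over the active causes.
Enumerate both values of strong preparation and weight by the priors:
  P(¬high score | ¬easy paper) = 0.92·0.412 + 0.42872·0.588
        = 0.379040 + 0.252087 = 0.631127
Keeping only the strong preparation-present terms gives 0.252087, so
  P(strong preparation | ¬high score, ¬easy paper) = 0.252087 / 0.631127 ≈ 0.399

Pr(strong preparation | ¬high score, ¬easy paper) ≈ 0.399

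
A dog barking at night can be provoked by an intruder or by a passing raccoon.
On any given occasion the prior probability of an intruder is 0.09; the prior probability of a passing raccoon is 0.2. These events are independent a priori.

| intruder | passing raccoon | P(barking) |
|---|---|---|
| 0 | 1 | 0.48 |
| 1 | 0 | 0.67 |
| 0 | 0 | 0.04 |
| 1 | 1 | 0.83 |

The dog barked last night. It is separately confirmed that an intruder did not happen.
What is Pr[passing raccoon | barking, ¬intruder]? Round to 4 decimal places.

Pr[passing raccoon | barking, ¬intruder] ≈ 0.7500

Enumerate both values of passing raccoon and weight by the priors:
  P(barking | ¬intruder) = 0.04×0.8 + 0.48×0.2
        = 0.032000 + 0.096000 = 0.128000
The terms with passing raccoon present sum to 0.096000, so
  P(passing raccoon | barking, ¬intruder) = 0.096000 / 0.128000 ≈ 0.7500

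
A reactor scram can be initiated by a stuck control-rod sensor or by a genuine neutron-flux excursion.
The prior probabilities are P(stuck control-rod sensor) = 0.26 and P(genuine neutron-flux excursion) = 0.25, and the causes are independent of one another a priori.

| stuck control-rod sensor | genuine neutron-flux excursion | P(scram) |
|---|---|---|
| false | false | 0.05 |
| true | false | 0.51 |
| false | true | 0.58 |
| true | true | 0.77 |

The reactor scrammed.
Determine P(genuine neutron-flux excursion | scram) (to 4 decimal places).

P(scram) = 0.05*0.74*0.75 + 0.58*0.74*0.25 + 0.51*0.26*0.75 + 0.77*0.26*0.25 = 0.027750 + 0.107300 + 0.099450 + 0.050050 = 0.284550
Restricting to configurations with genuine neutron-flux excursion present: 0.107300 + 0.050050 = 0.157350.
So P(genuine neutron-flux excursion | scram) = 0.157350/0.284550 ≈ 0.5530.

P(genuine neutron-flux excursion | scram) ≈ 0.5530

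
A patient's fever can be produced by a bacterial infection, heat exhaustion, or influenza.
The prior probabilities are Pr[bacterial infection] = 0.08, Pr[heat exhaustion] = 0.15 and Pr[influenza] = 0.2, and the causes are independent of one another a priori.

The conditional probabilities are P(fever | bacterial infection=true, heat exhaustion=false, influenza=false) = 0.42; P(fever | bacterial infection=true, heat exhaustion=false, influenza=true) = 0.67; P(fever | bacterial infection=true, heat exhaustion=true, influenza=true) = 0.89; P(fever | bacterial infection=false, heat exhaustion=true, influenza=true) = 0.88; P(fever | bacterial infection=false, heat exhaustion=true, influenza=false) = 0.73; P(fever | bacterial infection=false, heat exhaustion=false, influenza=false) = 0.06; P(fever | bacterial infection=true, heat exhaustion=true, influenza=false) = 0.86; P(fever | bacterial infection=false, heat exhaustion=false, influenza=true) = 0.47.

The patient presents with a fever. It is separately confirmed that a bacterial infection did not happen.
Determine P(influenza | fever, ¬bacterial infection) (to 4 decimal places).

P(influenza | fever, ¬bacterial infection) ≈ 0.4529

Numerator (weight on configurations with influenza): 0.079900 + 0.026400 = 0.106300
The normalizing constant is 0.06×0.85×0.8 + 0.47×0.85×0.2 + 0.73×0.15×0.8 + 0.88×0.15×0.2 = 0.234700
Posterior = 0.106300 / 0.234700 ≈ 0.4529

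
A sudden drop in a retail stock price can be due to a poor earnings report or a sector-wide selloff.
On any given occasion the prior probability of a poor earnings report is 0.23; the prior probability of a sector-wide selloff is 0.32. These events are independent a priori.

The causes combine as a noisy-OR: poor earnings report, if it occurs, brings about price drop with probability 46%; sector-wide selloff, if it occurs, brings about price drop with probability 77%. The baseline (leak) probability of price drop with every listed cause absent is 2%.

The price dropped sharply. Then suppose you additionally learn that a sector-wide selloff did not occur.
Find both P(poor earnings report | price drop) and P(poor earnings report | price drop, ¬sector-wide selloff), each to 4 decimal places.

Under noisy-OR, P(price drop | causes) = 1 − (1−0.02)·∏(1−qᵢ) over the active causes.
Weight on poor earnings report=true, given the evidence: 0.073633 + 0.064642 = 0.138275
Denominator P(price drop): 0.02*0.77*0.68 + 0.7746*0.77*0.32 + 0.4708*0.23*0.68 + 0.878284*0.23*0.32 = 0.339608
P(poor earnings report | price drop) = 0.138275/0.339608 ≈ 0.4072

Now condition on the additional information:
Numerator (weight on configurations with poor earnings report): 0.4708*0.23 = 0.108284
The normalizing constant is 0.02*0.77 + 0.4708*0.23 = 0.123684
Posterior = 0.108284 / 0.123684 ≈ 0.8755

P(poor earnings report | price drop) ≈ 0.4072; P(poor earnings report | price drop, ¬sector-wide selloff) ≈ 0.8755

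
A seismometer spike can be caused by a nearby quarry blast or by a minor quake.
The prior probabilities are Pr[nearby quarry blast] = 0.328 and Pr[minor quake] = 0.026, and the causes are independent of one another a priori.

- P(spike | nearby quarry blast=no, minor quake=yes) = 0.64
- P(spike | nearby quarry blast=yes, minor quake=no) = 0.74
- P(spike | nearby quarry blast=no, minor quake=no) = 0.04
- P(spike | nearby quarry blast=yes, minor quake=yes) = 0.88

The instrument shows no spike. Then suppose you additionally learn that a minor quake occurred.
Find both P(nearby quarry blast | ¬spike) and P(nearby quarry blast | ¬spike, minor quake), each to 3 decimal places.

P(nearby quarry blast | ¬spike) ≈ 0.117; P(nearby quarry blast | ¬spike, minor quake) ≈ 0.140

P(¬spike) = 0.96*0.672*0.974 + 0.36*0.672*0.026 + 0.26*0.328*0.974 + 0.12*0.328*0.026 = 0.628347 + 0.006290 + 0.083063 + 0.001023 = 0.718723
The nearby quarry blast-present share is 0.083063 + 0.001023 = 0.084086.
Hence the posterior is 0.084086/0.718723 ≈ 0.117.

With the extra evidence:
Enumerate both values of nearby quarry blast and weight by the priors:
  P(¬spike | minor quake) = 0.36*0.672 + 0.12*0.328
        = 0.241920 + 0.039360 = 0.281280
Configurations with nearby quarry blast contribute 0.039360, so
  P(nearby quarry blast | ¬spike, minor quake) = 0.039360 / 0.281280 ≈ 0.140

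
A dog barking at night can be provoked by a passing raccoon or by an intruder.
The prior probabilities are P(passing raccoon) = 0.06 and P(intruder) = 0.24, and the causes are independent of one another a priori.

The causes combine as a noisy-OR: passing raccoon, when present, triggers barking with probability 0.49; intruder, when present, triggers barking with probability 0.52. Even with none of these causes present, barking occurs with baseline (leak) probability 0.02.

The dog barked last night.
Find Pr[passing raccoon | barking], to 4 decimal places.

Pr[passing raccoon | barking] ≈ 0.2015

Under noisy-OR, P(barking | causes) = 1 − (1−0.02)·∏(1−qᵢ) over the active causes.
Sum P(barking|·) weighted by the priors over the 4 (passing raccoon, intruder) configurations:
  P(barking) = 0.02·0.94·0.76 + 0.5296·0.94·0.24 + 0.5002·0.06·0.76 + 0.760096·0.06·0.24
        = 0.014288 + 0.119478 + 0.022809 + 0.010945 = 0.167520
Configurations with passing raccoon contribute 0.033754, so
  P(passing raccoon | barking) = 0.033754 / 0.167520 ≈ 0.2015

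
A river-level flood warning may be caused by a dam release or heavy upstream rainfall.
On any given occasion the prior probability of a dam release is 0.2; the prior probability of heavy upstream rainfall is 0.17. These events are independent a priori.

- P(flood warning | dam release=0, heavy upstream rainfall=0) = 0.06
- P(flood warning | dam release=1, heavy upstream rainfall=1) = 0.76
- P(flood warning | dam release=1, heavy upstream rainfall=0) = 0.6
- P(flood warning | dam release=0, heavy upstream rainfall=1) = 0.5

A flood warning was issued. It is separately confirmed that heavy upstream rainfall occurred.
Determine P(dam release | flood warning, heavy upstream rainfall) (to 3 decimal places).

P(dam release | flood warning, heavy upstream rainfall) ≈ 0.275

Enumerate both values of dam release and weight by the priors:
  P(flood warning | heavy upstream rainfall) = 0.5×0.8 + 0.76×0.2
        = 0.400000 + 0.152000 = 0.552000
Configurations with dam release contribute 0.152000, so
  P(dam release | flood warning, heavy upstream rainfall) = 0.152000 / 0.552000 ≈ 0.275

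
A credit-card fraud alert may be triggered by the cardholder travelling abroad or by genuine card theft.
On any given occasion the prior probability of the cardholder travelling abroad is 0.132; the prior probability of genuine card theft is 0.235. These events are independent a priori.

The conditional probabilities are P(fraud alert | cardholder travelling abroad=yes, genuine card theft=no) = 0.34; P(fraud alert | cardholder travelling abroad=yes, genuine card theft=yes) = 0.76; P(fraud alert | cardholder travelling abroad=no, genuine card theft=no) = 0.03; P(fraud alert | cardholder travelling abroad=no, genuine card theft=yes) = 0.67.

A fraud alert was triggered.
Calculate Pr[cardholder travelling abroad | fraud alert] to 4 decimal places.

Sum P(fraud alert|·) weighted by the priors over the 4 (cardholder travelling abroad, genuine card theft) configurations:
  P(fraud alert) = 0.03×0.868×0.765 + 0.67×0.868×0.235 + 0.34×0.132×0.765 + 0.76×0.132×0.235
        = 0.019921 + 0.136667 + 0.034333 + 0.023575 = 0.214496
Keeping only the cardholder travelling abroad-present terms gives 0.057908, so
  P(cardholder travelling abroad | fraud alert) = 0.057908 / 0.214496 ≈ 0.2700

Pr[cardholder travelling abroad | fraud alert] ≈ 0.2700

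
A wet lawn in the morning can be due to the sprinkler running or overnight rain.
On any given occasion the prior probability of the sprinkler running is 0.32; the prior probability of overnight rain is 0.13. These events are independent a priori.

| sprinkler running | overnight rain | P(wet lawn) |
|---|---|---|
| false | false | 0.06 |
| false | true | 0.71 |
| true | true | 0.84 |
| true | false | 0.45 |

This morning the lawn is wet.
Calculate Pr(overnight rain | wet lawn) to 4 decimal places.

Pr(overnight rain | wet lawn) ≈ 0.3780

Numerator (weight on configurations with overnight rain): 0.062764 + 0.034944 = 0.097708
Normalizer over all consistent configurations: 0.06·0.68·0.87 + 0.71·0.68·0.13 + 0.45·0.32·0.87 + 0.84·0.32·0.13 = 0.258484
Posterior = 0.097708 / 0.258484 ≈ 0.3780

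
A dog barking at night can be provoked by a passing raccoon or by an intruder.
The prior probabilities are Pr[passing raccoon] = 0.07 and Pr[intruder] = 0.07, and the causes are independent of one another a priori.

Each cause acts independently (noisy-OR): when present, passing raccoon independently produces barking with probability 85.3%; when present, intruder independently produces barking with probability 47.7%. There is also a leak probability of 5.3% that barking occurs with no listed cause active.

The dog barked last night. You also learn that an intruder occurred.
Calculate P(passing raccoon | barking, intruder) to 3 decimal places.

P(passing raccoon | barking, intruder) ≈ 0.121

Under noisy-OR, P(barking | causes) = 1 − (1−0.053)·∏(1−qᵢ) over the active causes.
Enumerate both values of passing raccoon and weight by the priors:
  P(barking | intruder) = 0.504719*0.93 + 0.927194*0.07
        = 0.469389 + 0.064904 = 0.534293
Keeping only the passing raccoon-present terms gives 0.064904, so
  P(passing raccoon | barking, intruder) = 0.064904 / 0.534293 ≈ 0.121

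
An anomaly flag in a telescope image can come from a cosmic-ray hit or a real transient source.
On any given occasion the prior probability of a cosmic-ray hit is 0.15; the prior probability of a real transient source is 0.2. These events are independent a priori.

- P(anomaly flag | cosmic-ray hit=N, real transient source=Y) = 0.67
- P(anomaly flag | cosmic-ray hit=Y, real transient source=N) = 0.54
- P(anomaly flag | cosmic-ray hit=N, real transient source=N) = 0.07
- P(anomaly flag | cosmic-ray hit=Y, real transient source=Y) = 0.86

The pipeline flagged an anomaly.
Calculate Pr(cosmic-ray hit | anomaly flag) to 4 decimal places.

Pr(cosmic-ray hit | anomaly flag) ≈ 0.3594

Weight on cosmic-ray hit=true, given the evidence: 0.064800 + 0.025800 = 0.090600
The normalizing constant is 0.07*0.85*0.8 + 0.67*0.85*0.2 + 0.54*0.15*0.8 + 0.86*0.15*0.2 = 0.252100
P(cosmic-ray hit | anomaly flag) = 0.090600/0.252100 ≈ 0.3594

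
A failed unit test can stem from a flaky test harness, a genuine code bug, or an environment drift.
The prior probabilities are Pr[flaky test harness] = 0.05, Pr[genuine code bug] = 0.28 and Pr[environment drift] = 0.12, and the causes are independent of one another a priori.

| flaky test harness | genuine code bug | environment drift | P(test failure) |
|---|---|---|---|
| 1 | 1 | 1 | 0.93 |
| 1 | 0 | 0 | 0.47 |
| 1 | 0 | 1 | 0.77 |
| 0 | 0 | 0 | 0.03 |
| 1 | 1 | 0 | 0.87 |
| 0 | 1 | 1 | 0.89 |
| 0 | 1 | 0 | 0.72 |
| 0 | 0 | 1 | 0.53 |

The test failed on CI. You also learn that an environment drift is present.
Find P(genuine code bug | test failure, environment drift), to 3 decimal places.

P(genuine code bug | test failure, environment drift) ≈ 0.390

Weight on genuine code bug=true, given the evidence: 0.236740 + 0.013020 = 0.249760
Denominator P(test failure | environment drift): 0.53·0.95·0.72 + 0.89·0.95·0.28 + 0.77·0.05·0.72 + 0.93·0.05·0.28 = 0.640000
Posterior = 0.249760 / 0.640000 ≈ 0.390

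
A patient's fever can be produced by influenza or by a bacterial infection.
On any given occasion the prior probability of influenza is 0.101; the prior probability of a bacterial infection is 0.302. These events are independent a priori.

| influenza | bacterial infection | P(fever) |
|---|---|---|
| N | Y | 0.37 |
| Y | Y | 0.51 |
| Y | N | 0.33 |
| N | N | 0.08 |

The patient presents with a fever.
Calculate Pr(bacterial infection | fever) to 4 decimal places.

Pr(bacterial infection | fever) ≈ 0.6123

Numerator (weight on configurations with bacterial infection): 0.100454 + 0.015556 = 0.116010
Denominator P(fever): 0.08·0.899·0.698 + 0.37·0.899·0.302 + 0.33·0.101·0.698 + 0.51·0.101·0.302 = 0.189474
Posterior = 0.116010 / 0.189474 ≈ 0.6123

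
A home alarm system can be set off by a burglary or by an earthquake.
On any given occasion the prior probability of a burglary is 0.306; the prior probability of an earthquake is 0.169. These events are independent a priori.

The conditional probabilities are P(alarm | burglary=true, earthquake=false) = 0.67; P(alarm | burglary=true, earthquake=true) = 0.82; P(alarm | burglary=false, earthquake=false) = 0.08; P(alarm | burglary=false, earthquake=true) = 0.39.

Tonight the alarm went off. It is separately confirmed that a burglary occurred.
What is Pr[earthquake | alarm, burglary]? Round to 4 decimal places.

Pr[earthquake | alarm, burglary] ≈ 0.1993

P(alarm | burglary) = 0.67×0.831 + 0.82×0.169 = 0.556770 + 0.138580 = 0.695350
Restricting to configurations with earthquake present: 0.82×0.169 = 0.138580.
So P(earthquake | alarm, burglary) = 0.138580/0.695350 ≈ 0.1993.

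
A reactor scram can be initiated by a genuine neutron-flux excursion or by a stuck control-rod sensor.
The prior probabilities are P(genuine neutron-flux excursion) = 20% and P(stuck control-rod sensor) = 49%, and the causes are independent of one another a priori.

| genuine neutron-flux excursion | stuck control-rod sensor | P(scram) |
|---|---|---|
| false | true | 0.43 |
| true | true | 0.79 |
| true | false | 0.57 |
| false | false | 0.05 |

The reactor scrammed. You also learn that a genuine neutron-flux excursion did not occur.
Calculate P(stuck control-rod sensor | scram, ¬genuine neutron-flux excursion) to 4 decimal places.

P(stuck control-rod sensor | scram, ¬genuine neutron-flux excursion) ≈ 0.8920

P(scram | ¬genuine neutron-flux excursion) = 0.05·0.51 + 0.43·0.49 = 0.025500 + 0.210700 = 0.236200
Of this, 0.210700 comes from 0.43·0.49 (the stuck control-rod sensor=true cases).
So P(stuck control-rod sensor | scram, ¬genuine neutron-flux excursion) = 0.210700/0.236200 ≈ 0.8920.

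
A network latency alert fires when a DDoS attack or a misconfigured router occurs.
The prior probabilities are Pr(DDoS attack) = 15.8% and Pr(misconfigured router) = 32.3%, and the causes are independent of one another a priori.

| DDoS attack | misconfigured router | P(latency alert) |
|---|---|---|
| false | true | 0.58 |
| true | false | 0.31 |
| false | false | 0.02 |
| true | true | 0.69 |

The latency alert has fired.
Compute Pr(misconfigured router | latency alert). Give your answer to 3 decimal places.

Pr(misconfigured router | latency alert) ≈ 0.812

P(latency alert) = 0.02×0.842×0.677 + 0.58×0.842×0.323 + 0.31×0.158×0.677 + 0.69×0.158×0.323 = 0.011401 + 0.157740 + 0.033159 + 0.035213 = 0.237513
Restricting to configurations with misconfigured router present: 0.157740 + 0.035213 = 0.192953.
Hence the posterior is 0.192953/0.237513 ≈ 0.812.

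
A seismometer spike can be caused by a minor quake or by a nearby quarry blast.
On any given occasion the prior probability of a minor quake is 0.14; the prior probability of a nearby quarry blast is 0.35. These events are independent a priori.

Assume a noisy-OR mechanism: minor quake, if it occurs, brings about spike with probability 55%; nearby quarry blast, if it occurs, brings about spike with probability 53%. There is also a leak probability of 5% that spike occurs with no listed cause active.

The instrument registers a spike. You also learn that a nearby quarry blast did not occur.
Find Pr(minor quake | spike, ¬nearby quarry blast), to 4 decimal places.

Under noisy-OR, P(spike | causes) = 1 − (1−0.05)·∏(1−qᵢ) over the active causes.
P(spike | ¬nearby quarry blast) = 0.05×0.86 + 0.5725×0.14 = 0.043000 + 0.080150 = 0.123150
Restricting to configurations with minor quake present: 0.5725×0.14 = 0.080150.
P(minor quake | spike, ¬nearby quarry blast) = 0.080150 / 0.123150 ≈ 0.6508

Pr(minor quake | spike, ¬nearby quarry blast) ≈ 0.6508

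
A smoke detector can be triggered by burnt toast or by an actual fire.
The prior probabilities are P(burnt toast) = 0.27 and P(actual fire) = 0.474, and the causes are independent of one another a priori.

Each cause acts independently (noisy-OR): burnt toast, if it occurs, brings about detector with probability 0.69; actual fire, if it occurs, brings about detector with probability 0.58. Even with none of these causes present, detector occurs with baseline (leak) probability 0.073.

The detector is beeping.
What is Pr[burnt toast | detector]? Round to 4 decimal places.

Under noisy-OR, P(detector | causes) = 1 − (1−0.073)·∏(1−qᵢ) over the active causes.
P(detector) = 0.073*0.73*0.526 + 0.61066*0.73*0.474 + 0.71263*0.27*0.526 + 0.879305*0.27*0.474 = 0.028031 + 0.211301 + 0.101208 + 0.112533 = 0.453073
The burnt toast-present share is 0.101208 + 0.112533 = 0.213741.
Hence the posterior is 0.213741/0.453073 ≈ 0.4718.

Pr[burnt toast | detector] ≈ 0.4718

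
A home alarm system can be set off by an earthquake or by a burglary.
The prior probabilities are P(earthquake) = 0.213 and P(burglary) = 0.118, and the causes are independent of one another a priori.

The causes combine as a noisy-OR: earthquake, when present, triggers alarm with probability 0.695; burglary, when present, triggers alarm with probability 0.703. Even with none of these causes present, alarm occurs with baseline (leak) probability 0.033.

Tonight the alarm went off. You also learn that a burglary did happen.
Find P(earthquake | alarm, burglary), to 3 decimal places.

Under noisy-OR, P(alarm | causes) = 1 − (1−0.033)·∏(1−qᵢ) over the active causes.
For the numerator, keep only earthquake=true terms: 0.912404·0.213 = 0.194342
Normalizer over all consistent configurations: 0.712801·0.787 + 0.912404·0.213 = 0.755316
P(earthquake | alarm, burglary) = 0.194342/0.755316 ≈ 0.257

P(earthquake | alarm, burglary) ≈ 0.257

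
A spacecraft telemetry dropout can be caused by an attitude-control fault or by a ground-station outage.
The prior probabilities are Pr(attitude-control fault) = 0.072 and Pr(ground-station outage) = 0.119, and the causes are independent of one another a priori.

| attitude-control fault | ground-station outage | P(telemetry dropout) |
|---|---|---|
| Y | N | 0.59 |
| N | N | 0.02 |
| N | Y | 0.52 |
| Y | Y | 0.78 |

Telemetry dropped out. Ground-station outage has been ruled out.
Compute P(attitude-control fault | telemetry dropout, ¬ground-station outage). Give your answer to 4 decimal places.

P(attitude-control fault | telemetry dropout, ¬ground-station outage) ≈ 0.6959

Sum P(telemetry dropout|·) weighted by the priors over both values of attitude-control fault:
  P(telemetry dropout | ¬ground-station outage) = 0.02×0.928 + 0.59×0.072
        = 0.018560 + 0.042480 = 0.061040
Keeping only the attitude-control fault-present terms gives 0.042480, so
  P(attitude-control fault | telemetry dropout, ¬ground-station outage) = 0.042480 / 0.061040 ≈ 0.6959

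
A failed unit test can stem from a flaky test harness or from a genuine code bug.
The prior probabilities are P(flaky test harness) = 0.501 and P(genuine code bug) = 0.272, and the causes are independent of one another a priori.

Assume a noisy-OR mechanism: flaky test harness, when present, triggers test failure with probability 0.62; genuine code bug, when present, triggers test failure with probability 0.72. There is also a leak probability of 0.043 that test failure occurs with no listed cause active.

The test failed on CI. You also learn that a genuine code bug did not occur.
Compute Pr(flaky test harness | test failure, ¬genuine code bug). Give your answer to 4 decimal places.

Pr(flaky test harness | test failure, ¬genuine code bug) ≈ 0.9369

Under noisy-OR, P(test failure | causes) = 1 − (1−0.043)·∏(1−qᵢ) over the active causes.
P(test failure | ¬genuine code bug) = 0.043*0.499 + 0.63634*0.501 = 0.021457 + 0.318806 = 0.340263
Restricting to configurations with flaky test harness present: 0.63634*0.501 = 0.318806.
So P(flaky test harness | test failure, ¬genuine code bug) = 0.318806/0.340263 ≈ 0.9369.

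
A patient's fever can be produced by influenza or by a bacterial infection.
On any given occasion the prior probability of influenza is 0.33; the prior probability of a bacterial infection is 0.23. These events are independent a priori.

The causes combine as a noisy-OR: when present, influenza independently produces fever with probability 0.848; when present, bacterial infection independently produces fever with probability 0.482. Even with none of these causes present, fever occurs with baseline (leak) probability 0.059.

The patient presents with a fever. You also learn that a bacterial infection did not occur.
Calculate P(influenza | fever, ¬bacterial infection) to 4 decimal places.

Under noisy-OR, P(fever | causes) = 1 − (1−0.059)·∏(1−qᵢ) over the active causes.
P(fever | ¬bacterial infection) = 0.059*0.67 + 0.856968*0.33 = 0.039530 + 0.282799 = 0.322329
The influenza-present share is 0.856968*0.33 = 0.282799.
Hence the posterior is 0.282799/0.322329 ≈ 0.8774.

P(influenza | fever, ¬bacterial infection) ≈ 0.8774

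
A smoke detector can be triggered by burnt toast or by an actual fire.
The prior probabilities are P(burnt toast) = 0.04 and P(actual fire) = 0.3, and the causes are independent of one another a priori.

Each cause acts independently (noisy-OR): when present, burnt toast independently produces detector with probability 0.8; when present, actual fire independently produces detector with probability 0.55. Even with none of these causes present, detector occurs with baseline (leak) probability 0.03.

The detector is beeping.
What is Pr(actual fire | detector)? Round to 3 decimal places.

Pr(actual fire | detector) ≈ 0.802

Under noisy-OR, P(detector | causes) = 1 − (1−0.03)·∏(1−qᵢ) over the active causes.
Weight on actual fire=true, given the evidence: 0.162288 + 0.010952 = 0.173240
Denominator P(detector): 0.03×0.96×0.7 + 0.5635×0.96×0.3 + 0.806×0.04×0.7 + 0.9127×0.04×0.3 = 0.215968
P(actual fire | detector) = 0.173240/0.215968 ≈ 0.802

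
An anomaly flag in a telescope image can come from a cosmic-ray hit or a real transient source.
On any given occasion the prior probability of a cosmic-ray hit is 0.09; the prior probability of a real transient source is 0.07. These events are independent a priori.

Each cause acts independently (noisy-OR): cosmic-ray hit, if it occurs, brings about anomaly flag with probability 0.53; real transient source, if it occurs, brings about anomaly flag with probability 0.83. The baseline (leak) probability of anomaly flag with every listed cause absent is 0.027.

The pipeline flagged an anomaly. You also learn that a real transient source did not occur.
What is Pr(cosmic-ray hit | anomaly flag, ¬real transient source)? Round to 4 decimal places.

Under noisy-OR, P(anomaly flag | causes) = 1 − (1−0.027)·∏(1−qᵢ) over the active causes.
By total probability over both values of cosmic-ray hit:
  P(anomaly flag | ¬real transient source) = 0.027*0.91 + 0.54269*0.09
        = 0.024570 + 0.048842 = 0.073412
Configurations with cosmic-ray hit contribute 0.048842, so
  P(cosmic-ray hit | anomaly flag, ¬real transient source) = 0.048842 / 0.073412 ≈ 0.6653

Pr(cosmic-ray hit | anomaly flag, ¬real transient source) ≈ 0.6653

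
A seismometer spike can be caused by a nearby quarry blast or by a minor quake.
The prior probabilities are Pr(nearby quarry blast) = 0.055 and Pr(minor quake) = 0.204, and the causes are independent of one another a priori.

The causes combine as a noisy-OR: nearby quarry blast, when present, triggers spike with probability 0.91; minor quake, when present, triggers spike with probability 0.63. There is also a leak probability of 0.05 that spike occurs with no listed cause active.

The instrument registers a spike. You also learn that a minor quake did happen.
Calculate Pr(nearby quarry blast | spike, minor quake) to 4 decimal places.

Under noisy-OR, P(spike | causes) = 1 − (1−0.05)·∏(1−qᵢ) over the active causes.
P(spike | minor quake) = 0.6485×0.945 + 0.968365×0.055 = 0.612832 + 0.053260 = 0.666092
Of this, 0.053260 comes from 0.968365×0.055 (the nearby quarry blast=true cases).
So P(nearby quarry blast | spike, minor quake) = 0.053260/0.666092 ≈ 0.0800.

Pr(nearby quarry blast | spike, minor quake) ≈ 0.0800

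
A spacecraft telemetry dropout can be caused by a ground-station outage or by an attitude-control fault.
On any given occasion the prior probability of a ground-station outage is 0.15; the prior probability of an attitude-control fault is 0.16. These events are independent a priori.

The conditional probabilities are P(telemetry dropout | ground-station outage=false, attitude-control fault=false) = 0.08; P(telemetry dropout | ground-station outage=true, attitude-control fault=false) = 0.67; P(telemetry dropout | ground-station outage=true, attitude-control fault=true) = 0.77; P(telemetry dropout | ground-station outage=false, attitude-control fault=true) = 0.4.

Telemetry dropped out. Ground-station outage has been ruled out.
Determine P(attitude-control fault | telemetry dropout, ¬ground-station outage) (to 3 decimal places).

Numerator (weight on configurations with attitude-control fault): 0.4×0.16 = 0.064000
Normalizer over all consistent configurations: 0.08×0.84 + 0.4×0.16 = 0.131200
P(attitude-control fault | telemetry dropout, ¬ground-station outage) = 0.064000/0.131200 ≈ 0.488

P(attitude-control fault | telemetry dropout, ¬ground-station outage) ≈ 0.488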